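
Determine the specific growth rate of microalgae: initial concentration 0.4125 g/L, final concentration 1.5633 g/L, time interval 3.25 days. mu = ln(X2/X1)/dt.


mu = ln(X2/X1) / dt
= ln(1.5633/0.4125) / 3.25
= 0.4099 per day

0.4099 per day


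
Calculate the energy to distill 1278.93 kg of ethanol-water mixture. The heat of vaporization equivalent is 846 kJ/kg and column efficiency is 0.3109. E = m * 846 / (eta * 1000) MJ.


E = m * 846 / (eta * 1000)
= 1278.93 * 846 / (0.3109 * 1000)
= 3480.1376 MJ

3480.1376 MJ


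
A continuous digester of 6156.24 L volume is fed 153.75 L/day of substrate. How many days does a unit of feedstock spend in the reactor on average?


HRT = V / Q
= 6156.24 / 153.75
= 40.0406 days

40.0406 days


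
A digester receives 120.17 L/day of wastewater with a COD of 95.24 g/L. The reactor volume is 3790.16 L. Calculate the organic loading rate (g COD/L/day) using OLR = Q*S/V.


OLR = Q * S / V
= 120.17 * 95.24 / 3790.16
= 3.0197 g/L/day

3.0197 g/L/day


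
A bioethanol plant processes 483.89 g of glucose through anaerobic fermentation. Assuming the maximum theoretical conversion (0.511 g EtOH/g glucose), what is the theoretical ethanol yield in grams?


Theoretical ethanol yield: m_EtOH = 0.511 * m_glucose
m_EtOH = 0.511 * 483.89 = 247.2678 g

247.2678 g


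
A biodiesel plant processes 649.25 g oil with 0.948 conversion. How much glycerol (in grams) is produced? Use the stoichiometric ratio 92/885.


glycerol = oil * conv * (92/885)
= 649.25 * 0.948 * 92 / 885
= 63.9830 g

63.9830 g


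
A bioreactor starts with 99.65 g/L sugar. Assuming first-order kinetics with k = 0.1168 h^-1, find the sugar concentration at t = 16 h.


S = S0 * exp(-k * t)
S = 99.65 * exp(-0.1168 * 16)
S = 15.3769 g/L

15.3769 g/L


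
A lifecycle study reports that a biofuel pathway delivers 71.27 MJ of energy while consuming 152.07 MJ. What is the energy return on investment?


EROI = E_out / E_in
= 71.27 / 152.07
= 0.4687

0.4687


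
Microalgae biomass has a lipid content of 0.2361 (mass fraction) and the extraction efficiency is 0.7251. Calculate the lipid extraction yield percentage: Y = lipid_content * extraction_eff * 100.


Y = lipid_content * extraction_eff * 100
= 0.2361 * 0.7251 * 100
= 17.1196%

17.1196%


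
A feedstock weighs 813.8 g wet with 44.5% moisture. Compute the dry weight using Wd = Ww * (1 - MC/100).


Wd = Ww * (1 - MC/100)
= 813.8 * (1 - 44.5/100)
= 451.6590 g

451.6590 g


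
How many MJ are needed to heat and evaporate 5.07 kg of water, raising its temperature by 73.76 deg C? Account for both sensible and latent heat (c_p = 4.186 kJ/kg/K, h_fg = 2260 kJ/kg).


E = m_water * (4.186 * dT + 2260) / 1000
= 5.07 * (4.186 * 73.76 + 2260) / 1000
= 13.0236 MJ

13.0236 MJ


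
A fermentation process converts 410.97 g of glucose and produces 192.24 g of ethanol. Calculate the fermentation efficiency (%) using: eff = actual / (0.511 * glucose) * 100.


Fermentation efficiency = (actual / (0.511 * glucose)) * 100
= (192.24 / (0.511 * 410.97)) * 100
= 91.5404%

91.5404%


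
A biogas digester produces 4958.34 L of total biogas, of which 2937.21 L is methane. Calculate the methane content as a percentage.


CH4% = V_CH4 / V_total * 100
= 2937.21 / 4958.34 * 100
= 59.2378%

59.2378%


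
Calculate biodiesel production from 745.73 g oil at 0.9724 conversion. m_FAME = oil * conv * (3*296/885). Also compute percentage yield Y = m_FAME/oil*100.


m_FAME = oil * conv * (3 * 296 / 885) = oil * conv * (888/885)
= 745.73 * 0.9724 * 888 / 885
= 727.6060 g
Y = m_FAME / oil * 100 = conv * (888/885) * 100
= 0.9724 * 888 / 885 * 100
= 97.57%

727.6060 g FAME; Y = 97.57%


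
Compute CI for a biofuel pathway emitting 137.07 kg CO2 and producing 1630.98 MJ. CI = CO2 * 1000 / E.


CI = CO2 * 1000 / E
= 137.07 * 1000 / 1630.98
= 84.0415 g CO2/MJ

84.0415 g CO2/MJ


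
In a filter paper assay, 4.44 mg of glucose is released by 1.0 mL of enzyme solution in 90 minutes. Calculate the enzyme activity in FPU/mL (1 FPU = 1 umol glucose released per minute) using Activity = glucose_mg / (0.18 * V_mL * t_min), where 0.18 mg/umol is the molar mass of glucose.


Activity = glucose_mg / (0.18 mg/umol * V_mL * t_min)
= 4.44 / (0.18 * 1.0 * 90)
= 0.2741 FPU/mL

0.2741 FPU/mL


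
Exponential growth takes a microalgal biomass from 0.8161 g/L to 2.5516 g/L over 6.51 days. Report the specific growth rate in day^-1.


mu = ln(X2/X1) / dt
= ln(2.5516/0.8161) / 6.51
= 0.1751 per day

0.1751 per day


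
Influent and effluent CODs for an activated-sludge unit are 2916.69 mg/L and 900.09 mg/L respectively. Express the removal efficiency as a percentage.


eta = (COD_in - COD_out) / COD_in * 100
= (2916.69 - 900.09) / 2916.69 * 100
= 69.1400%

69.1400%


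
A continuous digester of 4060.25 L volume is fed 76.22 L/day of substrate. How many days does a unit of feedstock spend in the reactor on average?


HRT = V / Q
= 4060.25 / 76.22
= 53.2701 days

53.2701 days


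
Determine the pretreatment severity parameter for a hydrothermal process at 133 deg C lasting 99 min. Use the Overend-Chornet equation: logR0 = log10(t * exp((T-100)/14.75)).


logR0 = log10(t * exp((T - 100) / 14.75))
= log10(99 * exp((133 - 100) / 14.75))
= 2.9673

2.9673


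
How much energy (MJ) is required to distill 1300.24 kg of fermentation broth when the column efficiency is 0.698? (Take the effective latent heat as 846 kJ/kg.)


E = m * 846 / (eta * 1000)
= 1300.24 * 846 / (0.698 * 1000)
= 1575.9356 MJ

1575.9356 MJ


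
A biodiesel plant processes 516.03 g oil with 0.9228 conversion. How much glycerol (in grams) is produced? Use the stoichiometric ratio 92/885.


glycerol = oil * conv * (92/885)
= 516.03 * 0.9228 * 92 / 885
= 49.5025 g

49.5025 g


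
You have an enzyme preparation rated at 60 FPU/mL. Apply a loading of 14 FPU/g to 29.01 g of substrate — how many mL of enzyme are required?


V = dosage * m_sub / activity
V = 14 * 29.01 / 60
V = 6.7690 mL

6.7690 mL


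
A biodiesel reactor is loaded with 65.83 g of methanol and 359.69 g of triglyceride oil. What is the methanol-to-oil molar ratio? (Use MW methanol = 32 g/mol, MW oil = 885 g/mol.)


Molar ratio = n_MeOH / n_oil = (MeOH/32) / (oil/885) = (MeOH * 885) / (32 * oil)
= (65.83 * 885) / (32 * 359.69)
= 5.0616

5.0616


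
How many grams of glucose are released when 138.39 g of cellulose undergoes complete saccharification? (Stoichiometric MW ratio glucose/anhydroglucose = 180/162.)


glucose = cellulose * 180/162
= 138.39 * 180/162
= 153.7667 g

153.7667 g


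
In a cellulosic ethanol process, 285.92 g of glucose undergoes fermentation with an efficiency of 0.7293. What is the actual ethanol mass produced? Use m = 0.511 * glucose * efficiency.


Actual ethanol: m = 0.511 * 285.92 * 0.7293
m = 106.5545 g

106.5545 g


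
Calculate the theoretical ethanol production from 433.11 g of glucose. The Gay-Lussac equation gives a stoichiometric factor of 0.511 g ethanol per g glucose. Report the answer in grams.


Theoretical ethanol yield: m_EtOH = 0.511 * m_glucose
m_EtOH = 0.511 * 433.11 = 221.3192 g

221.3192 g


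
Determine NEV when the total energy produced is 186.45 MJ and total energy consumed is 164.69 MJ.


NEV = E_out - E_in
= 186.45 - 164.69
= 21.7600 MJ

21.7600 MJ


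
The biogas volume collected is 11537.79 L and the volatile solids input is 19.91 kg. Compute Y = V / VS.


Y = V / VS
= 11537.79 / 19.91
= 579.4972 L/kg VS

579.4972 L/kg VS


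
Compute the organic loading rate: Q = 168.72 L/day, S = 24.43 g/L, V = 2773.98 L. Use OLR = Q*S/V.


OLR = Q * S / V
= 168.72 * 24.43 / 2773.98
= 1.4859 g/L/day

1.4859 g/L/day


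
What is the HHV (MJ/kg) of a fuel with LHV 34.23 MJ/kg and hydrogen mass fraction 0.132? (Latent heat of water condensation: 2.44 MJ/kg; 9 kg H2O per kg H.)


HHV = LHV + H_frac * 9 * 2.44
= 34.23 + 0.132 * 9 * 2.44
= 37.1287 MJ/kg

37.1287 MJ/kg


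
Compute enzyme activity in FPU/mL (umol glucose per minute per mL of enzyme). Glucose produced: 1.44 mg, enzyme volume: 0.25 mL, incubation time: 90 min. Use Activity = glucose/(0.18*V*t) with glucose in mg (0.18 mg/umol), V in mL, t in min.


Activity = glucose_mg / (0.18 mg/umol * V_mL * t_min)
= 1.44 / (0.18 * 0.25 * 90)
= 0.3556 FPU/mL

0.3556 FPU/mL


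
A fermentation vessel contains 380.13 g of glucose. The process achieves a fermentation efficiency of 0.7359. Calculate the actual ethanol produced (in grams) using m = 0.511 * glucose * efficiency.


Actual ethanol: m = 0.511 * 380.13 * 0.7359
m = 142.9459 g

142.9459 g


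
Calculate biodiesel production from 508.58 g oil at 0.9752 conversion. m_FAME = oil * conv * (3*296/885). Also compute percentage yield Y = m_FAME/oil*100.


m_FAME = oil * conv * (3 * 296 / 885) = oil * conv * (888/885)
= 508.58 * 0.9752 * 888 / 885
= 497.6485 g
Y = m_FAME / oil * 100 = conv * (888/885) * 100
= 0.9752 * 888 / 885 * 100
= 97.85%

497.6485 g FAME; Y = 97.85%


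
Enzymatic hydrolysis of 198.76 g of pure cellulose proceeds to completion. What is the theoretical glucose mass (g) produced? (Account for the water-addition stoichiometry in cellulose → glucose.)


glucose = cellulose * 180/162
= 198.76 * 180/162
= 220.8444 g

220.8444 g


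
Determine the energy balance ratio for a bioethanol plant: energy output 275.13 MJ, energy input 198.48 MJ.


EROI = E_out / E_in
= 275.13 / 198.48
= 1.3862

1.3862


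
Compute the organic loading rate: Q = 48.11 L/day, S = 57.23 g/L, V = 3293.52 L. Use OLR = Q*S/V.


OLR = Q * S / V
= 48.11 * 57.23 / 3293.52
= 0.8360 g/L/day

0.8360 g/L/day


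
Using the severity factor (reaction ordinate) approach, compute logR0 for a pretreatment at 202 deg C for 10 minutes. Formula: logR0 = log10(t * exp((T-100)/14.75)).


logR0 = log10(t * exp((T - 100) / 14.75))
= log10(10 * exp((202 - 100) / 14.75))
= 4.0033

4.0033


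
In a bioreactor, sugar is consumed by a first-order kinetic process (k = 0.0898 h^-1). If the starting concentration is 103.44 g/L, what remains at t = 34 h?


S = S0 * exp(-k * t)
S = 103.44 * exp(-0.0898 * 34)
S = 4.8832 g/L

4.8832 g/L


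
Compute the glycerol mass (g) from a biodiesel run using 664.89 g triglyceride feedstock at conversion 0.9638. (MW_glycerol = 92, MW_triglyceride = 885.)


glycerol = oil * conv * (92/885)
= 664.89 * 0.9638 * 92 / 885
= 66.6164 g

66.6164 g


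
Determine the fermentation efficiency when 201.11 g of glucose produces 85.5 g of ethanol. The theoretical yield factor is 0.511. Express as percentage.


Fermentation efficiency = (actual / (0.511 * glucose)) * 100
= (85.5 / (0.511 * 201.11)) * 100
= 83.1977%

83.1977%


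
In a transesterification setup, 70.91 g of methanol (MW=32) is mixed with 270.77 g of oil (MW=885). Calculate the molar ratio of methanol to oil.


Molar ratio = n_MeOH / n_oil = (MeOH/32) / (oil/885) = (MeOH * 885) / (32 * oil)
= (70.91 * 885) / (32 * 270.77)
= 7.2427

7.2427


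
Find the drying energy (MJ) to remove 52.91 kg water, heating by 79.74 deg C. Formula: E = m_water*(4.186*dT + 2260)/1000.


E = m_water * (4.186 * dT + 2260) / 1000
= 52.91 * (4.186 * 79.74 + 2260) / 1000
= 137.2375 MJ

137.2375 MJ


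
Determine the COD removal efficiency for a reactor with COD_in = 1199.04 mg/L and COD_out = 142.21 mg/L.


eta = (COD_in - COD_out) / COD_in * 100
= (1199.04 - 142.21) / 1199.04 * 100
= 88.1397%

88.1397%


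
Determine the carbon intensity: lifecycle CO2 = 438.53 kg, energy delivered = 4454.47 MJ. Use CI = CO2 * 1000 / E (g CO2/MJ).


CI = CO2 * 1000 / E
= 438.53 * 1000 / 4454.47
= 98.4472 g CO2/MJ

98.4472 g CO2/MJ


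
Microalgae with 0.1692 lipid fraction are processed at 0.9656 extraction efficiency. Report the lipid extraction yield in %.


Y = lipid_content * extraction_eff * 100
= 0.1692 * 0.9656 * 100
= 16.3380%

16.3380%


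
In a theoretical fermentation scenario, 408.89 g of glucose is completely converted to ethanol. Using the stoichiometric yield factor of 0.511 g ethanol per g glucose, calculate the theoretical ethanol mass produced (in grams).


Theoretical ethanol yield: m_EtOH = 0.511 * m_glucose
m_EtOH = 0.511 * 408.89 = 208.9428 g

208.9428 g


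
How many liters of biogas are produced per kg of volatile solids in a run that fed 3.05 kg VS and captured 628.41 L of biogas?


Y = V / VS
= 628.41 / 3.05
= 206.0361 L/kg VS

206.0361 L/kg VS


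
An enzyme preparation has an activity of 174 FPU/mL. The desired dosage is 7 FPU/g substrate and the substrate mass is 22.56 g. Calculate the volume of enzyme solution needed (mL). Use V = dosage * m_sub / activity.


V = dosage * m_sub / activity
V = 7 * 22.56 / 174
V = 0.9076 mL

0.9076 mL


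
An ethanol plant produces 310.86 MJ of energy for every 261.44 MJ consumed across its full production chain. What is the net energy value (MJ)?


NEV = E_out - E_in
= 310.86 - 261.44
= 49.4200 MJ

49.4200 MJ


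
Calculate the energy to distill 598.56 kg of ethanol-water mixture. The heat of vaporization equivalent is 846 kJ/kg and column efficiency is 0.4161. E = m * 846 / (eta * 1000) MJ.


E = m * 846 / (eta * 1000)
= 598.56 * 846 / (0.4161 * 1000)
= 1216.9713 MJ

1216.9713 MJ


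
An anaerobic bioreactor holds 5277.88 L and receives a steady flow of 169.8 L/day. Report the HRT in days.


HRT = V / Q
= 5277.88 / 169.8
= 31.0829 days

31.0829 days


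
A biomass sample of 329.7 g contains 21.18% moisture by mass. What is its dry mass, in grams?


Wd = Ww * (1 - MC/100)
= 329.7 * (1 - 21.18/100)
= 259.8695 g

259.8695 g


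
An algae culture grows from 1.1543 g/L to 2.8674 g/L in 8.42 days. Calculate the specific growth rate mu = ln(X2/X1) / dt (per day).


mu = ln(X2/X1) / dt
= ln(2.8674/1.1543) / 8.42
= 0.1081 per day

0.1081 per day


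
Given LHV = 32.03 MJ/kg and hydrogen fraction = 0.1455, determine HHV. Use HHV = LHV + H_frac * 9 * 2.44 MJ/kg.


HHV = LHV + H_frac * 9 * 2.44
= 32.03 + 0.1455 * 9 * 2.44
= 35.2252 MJ/kg

35.2252 MJ/kg


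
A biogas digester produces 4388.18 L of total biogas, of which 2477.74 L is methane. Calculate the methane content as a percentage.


CH4% = V_CH4 / V_total * 100
= 2477.74 / 4388.18 * 100
= 56.4640%

56.4640%


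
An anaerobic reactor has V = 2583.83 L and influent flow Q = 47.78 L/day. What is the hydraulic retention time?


HRT = V / Q
= 2583.83 / 47.78
= 54.0776 days

54.0776 days


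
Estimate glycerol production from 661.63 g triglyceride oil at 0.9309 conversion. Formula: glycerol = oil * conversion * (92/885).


glycerol = oil * conv * (92/885)
= 661.63 * 0.9309 * 92 / 885
= 64.0269 g

64.0269 g


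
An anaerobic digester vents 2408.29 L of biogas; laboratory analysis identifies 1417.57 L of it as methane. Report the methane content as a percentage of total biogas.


CH4% = V_CH4 / V_total * 100
= 1417.57 / 2408.29 * 100
= 58.8621%

58.8621%


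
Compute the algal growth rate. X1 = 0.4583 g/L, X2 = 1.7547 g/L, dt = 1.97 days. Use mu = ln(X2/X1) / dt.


mu = ln(X2/X1) / dt
= ln(1.7547/0.4583) / 1.97
= 0.6815 per day

0.6815 per day


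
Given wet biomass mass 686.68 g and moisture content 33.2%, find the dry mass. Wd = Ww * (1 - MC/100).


Wd = Ww * (1 - MC/100)
= 686.68 * (1 - 33.2/100)
= 458.7022 g

458.7022 g


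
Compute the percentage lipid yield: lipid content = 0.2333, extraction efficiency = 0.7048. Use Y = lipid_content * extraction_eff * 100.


Y = lipid_content * extraction_eff * 100
= 0.2333 * 0.7048 * 100
= 16.4430%

16.4430%


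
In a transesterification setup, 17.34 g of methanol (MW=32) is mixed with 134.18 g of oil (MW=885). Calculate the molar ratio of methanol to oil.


Molar ratio = n_MeOH / n_oil = (MeOH/32) / (oil/885) = (MeOH * 885) / (32 * oil)
= (17.34 * 885) / (32 * 134.18)
= 3.5740

3.5740


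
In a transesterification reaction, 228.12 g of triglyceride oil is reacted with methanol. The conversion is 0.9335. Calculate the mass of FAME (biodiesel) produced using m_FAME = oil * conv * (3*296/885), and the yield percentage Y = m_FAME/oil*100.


m_FAME = oil * conv * (3 * 296 / 885) = oil * conv * (888/885)
= 228.12 * 0.9335 * 888 / 885
= 213.6719 g
Y = m_FAME / oil * 100 = conv * (888/885) * 100
= 0.9335 * 888 / 885 * 100
= 93.67%

213.6719 g FAME; Y = 93.67%


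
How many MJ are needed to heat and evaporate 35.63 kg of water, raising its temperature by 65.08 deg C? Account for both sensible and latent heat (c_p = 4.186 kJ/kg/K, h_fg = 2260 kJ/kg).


E = m_water * (4.186 * dT + 2260) / 1000
= 35.63 * (4.186 * 65.08 + 2260) / 1000
= 90.2303 MJ

90.2303 MJ


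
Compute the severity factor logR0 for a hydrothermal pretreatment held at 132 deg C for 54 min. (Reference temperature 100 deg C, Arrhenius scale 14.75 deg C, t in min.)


logR0 = log10(t * exp((T - 100) / 14.75))
= log10(54 * exp((132 - 100) / 14.75))
= 2.6746

2.6746


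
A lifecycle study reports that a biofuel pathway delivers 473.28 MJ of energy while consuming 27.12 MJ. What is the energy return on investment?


EROI = E_out / E_in
= 473.28 / 27.12
= 17.4513

17.4513


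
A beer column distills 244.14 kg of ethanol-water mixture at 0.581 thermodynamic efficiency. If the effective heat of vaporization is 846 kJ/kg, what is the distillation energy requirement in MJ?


E = m * 846 / (eta * 1000)
= 244.14 * 846 / (0.581 * 1000)
= 355.4947 MJ

355.4947 MJ


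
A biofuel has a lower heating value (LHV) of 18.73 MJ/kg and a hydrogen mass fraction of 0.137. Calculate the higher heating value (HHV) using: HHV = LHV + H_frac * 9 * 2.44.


HHV = LHV + H_frac * 9 * 2.44
= 18.73 + 0.137 * 9 * 2.44
= 21.7385 MJ/kg

21.7385 MJ/kg


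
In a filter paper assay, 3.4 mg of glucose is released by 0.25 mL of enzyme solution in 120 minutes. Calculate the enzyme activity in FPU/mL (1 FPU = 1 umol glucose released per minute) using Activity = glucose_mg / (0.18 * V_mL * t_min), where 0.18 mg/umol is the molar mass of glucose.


Activity = glucose_mg / (0.18 mg/umol * V_mL * t_min)
= 3.4 / (0.18 * 0.25 * 120)
= 0.6296 FPU/mL

0.6296 FPU/mL


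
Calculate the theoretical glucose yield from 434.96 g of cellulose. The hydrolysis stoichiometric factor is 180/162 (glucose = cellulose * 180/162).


glucose = cellulose * 180/162
= 434.96 * 180/162
= 483.2889 g

483.2889 g


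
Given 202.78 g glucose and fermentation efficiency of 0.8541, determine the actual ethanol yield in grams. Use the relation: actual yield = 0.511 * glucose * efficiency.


Actual ethanol: m = 0.511 * 202.78 * 0.8541
m = 88.5023 g

88.5023 g


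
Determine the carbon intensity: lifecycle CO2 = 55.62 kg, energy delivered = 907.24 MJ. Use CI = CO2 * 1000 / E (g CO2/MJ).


CI = CO2 * 1000 / E
= 55.62 * 1000 / 907.24
= 61.3068 g CO2/MJ

61.3068 g CO2/MJ


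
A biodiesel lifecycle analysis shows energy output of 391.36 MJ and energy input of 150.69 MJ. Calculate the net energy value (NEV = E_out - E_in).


NEV = E_out - E_in
= 391.36 - 150.69
= 240.6700 MJ

240.6700 MJ


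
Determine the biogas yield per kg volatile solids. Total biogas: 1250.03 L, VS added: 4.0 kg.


Y = V / VS
= 1250.03 / 4.0
= 312.5075 L/kg VS

312.5075 L/kg VS


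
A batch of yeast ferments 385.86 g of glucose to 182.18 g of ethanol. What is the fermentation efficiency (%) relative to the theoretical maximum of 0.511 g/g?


Fermentation efficiency = (actual / (0.511 * glucose)) * 100
= (182.18 / (0.511 * 385.86)) * 100
= 92.3953%

92.3953%


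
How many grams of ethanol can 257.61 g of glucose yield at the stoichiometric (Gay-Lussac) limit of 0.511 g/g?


Theoretical ethanol yield: m_EtOH = 0.511 * m_glucose
m_EtOH = 0.511 * 257.61 = 131.6387 g

131.6387 g


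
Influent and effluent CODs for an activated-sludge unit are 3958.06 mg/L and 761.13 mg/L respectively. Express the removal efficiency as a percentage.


eta = (COD_in - COD_out) / COD_in * 100
= (3958.06 - 761.13) / 3958.06 * 100
= 80.7701%

80.7701%


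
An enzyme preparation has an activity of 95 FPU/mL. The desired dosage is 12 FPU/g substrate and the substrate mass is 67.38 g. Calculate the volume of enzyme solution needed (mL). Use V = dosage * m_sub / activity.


V = dosage * m_sub / activity
V = 12 * 67.38 / 95
V = 8.5112 mL

8.5112 mL


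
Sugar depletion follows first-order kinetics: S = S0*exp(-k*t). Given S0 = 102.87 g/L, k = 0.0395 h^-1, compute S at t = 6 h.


S = S0 * exp(-k * t)
S = 102.87 * exp(-0.0395 * 6)
S = 81.1635 g/L

81.1635 g/L


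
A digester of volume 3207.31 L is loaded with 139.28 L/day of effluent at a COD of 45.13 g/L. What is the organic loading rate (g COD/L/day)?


OLR = Q * S / V
= 139.28 * 45.13 / 3207.31
= 1.9598 g/L/day

1.9598 g/L/day


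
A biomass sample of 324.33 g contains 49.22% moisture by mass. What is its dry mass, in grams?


Wd = Ww * (1 - MC/100)
= 324.33 * (1 - 49.22/100)
= 164.6948 g

164.6948 g


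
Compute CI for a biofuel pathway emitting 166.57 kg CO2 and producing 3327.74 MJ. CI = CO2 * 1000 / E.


CI = CO2 * 1000 / E
= 166.57 * 1000 / 3327.74
= 50.0550 g CO2/MJ

50.0550 g CO2/MJ


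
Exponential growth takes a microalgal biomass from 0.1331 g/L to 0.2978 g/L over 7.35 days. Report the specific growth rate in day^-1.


mu = ln(X2/X1) / dt
= ln(0.2978/0.1331) / 7.35
= 0.1096 per day

0.1096 per day


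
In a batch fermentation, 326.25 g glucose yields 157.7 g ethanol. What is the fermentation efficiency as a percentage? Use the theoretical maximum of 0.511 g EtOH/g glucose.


Fermentation efficiency = (actual / (0.511 * glucose)) * 100
= (157.7 / (0.511 * 326.25)) * 100
= 94.5933%

94.5933%


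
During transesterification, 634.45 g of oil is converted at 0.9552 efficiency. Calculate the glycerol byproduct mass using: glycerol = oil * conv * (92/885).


glycerol = oil * conv * (92/885)
= 634.45 * 0.9552 * 92 / 885
= 62.9994 g

62.9994 g


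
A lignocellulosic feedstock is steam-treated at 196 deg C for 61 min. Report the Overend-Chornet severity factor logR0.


logR0 = log10(t * exp((T - 100) / 14.75))
= log10(61 * exp((196 - 100) / 14.75))
= 4.6119

4.6119


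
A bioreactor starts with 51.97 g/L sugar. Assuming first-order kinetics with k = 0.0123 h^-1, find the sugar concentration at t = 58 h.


S = S0 * exp(-k * t)
S = 51.97 * exp(-0.0123 * 58)
S = 25.4640 g/L

25.4640 g/L


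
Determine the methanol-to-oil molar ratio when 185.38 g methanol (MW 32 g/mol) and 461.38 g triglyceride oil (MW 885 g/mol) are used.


Molar ratio = n_MeOH / n_oil = (MeOH/32) / (oil/885) = (MeOH * 885) / (32 * oil)
= (185.38 * 885) / (32 * 461.38)
= 11.1121

11.1121


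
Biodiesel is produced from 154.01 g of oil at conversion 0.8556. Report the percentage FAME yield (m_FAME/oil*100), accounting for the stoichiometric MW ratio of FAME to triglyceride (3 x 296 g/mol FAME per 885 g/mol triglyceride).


m_FAME = oil * conv * (3 * 296 / 885) = oil * conv * (888/885)
= 154.01 * 0.8556 * 888 / 885
= 132.2176 g
Y = m_FAME / oil * 100 = conv * (888/885) * 100
= 0.8556 * 888 / 885 * 100
= 85.85%

85.85%


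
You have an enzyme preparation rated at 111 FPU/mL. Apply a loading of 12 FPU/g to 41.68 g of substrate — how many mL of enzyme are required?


V = dosage * m_sub / activity
V = 12 * 41.68 / 111
V = 4.5059 mL

4.5059 mL


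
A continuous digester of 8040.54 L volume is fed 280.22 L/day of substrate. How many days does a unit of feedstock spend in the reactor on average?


HRT = V / Q
= 8040.54 / 280.22
= 28.6937 days

28.6937 days


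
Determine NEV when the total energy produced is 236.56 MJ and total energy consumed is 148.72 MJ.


NEV = E_out - E_in
= 236.56 - 148.72
= 87.8400 MJ

87.8400 MJ


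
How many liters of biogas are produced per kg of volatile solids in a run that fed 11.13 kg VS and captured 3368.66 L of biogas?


Y = V / VS
= 3368.66 / 11.13
= 302.6649 L/kg VS

302.6649 L/kg VS


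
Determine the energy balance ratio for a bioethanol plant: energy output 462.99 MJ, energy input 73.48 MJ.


EROI = E_out / E_in
= 462.99 / 73.48
= 6.3009

6.3009


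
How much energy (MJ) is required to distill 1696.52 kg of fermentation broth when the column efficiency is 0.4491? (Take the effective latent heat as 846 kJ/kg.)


E = m * 846 / (eta * 1000)
= 1696.52 * 846 / (0.4491 * 1000)
= 3195.8493 MJ

3195.8493 MJ


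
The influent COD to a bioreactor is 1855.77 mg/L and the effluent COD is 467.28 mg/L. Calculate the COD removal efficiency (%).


eta = (COD_in - COD_out) / COD_in * 100
= (1855.77 - 467.28) / 1855.77 * 100
= 74.8202%

74.8202%


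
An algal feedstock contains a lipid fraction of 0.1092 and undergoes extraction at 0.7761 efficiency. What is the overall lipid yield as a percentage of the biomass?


Y = lipid_content * extraction_eff * 100
= 0.1092 * 0.7761 * 100
= 8.4750%

8.4750%


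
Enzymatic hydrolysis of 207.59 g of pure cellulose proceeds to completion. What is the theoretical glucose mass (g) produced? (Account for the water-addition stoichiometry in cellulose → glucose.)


glucose = cellulose * 180/162
= 207.59 * 180/162
= 230.6556 g

230.6556 g


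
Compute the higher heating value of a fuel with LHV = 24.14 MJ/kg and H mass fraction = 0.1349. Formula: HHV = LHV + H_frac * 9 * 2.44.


HHV = LHV + H_frac * 9 * 2.44
= 24.14 + 0.1349 * 9 * 2.44
= 27.1024 MJ/kg

27.1024 MJ/kg


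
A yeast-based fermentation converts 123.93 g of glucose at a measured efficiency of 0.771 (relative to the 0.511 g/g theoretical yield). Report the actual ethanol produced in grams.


Actual ethanol: m = 0.511 * 123.93 * 0.771
m = 48.8261 g

48.8261 g


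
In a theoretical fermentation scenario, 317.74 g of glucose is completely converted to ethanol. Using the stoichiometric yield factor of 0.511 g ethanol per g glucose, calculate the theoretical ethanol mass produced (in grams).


Theoretical ethanol yield: m_EtOH = 0.511 * m_glucose
m_EtOH = 0.511 * 317.74 = 162.3651 g

162.3651 g


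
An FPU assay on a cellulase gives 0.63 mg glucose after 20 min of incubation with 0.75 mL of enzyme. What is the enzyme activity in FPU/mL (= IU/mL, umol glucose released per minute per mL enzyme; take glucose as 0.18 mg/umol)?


Activity = glucose_mg / (0.18 mg/umol * V_mL * t_min)
= 0.63 / (0.18 * 0.75 * 20)
= 0.2333 FPU/mL

0.2333 FPU/mL


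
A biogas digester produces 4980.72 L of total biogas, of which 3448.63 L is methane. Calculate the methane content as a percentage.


CH4% = V_CH4 / V_total * 100
= 3448.63 / 4980.72 * 100
= 69.2396%

69.2396%


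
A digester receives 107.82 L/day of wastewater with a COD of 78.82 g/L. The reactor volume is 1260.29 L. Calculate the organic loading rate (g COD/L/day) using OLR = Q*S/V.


OLR = Q * S / V
= 107.82 * 78.82 / 1260.29
= 6.7432 g/L/day

6.7432 g/L/day


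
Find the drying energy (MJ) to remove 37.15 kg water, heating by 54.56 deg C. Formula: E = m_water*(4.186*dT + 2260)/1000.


E = m_water * (4.186 * dT + 2260) / 1000
= 37.15 * (4.186 * 54.56 + 2260) / 1000
= 92.4436 MJ

92.4436 MJ


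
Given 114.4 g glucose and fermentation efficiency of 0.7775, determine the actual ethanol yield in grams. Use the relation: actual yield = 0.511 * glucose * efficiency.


Actual ethanol: m = 0.511 * 114.4 * 0.7775
m = 45.4514 g

45.4514 g


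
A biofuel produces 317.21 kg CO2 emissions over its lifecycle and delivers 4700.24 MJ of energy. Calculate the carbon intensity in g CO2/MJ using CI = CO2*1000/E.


CI = CO2 * 1000 / E
= 317.21 * 1000 / 4700.24
= 67.4880 g CO2/MJ

67.4880 g CO2/MJ


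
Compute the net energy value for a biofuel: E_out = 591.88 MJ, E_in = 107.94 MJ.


NEV = E_out - E_in
= 591.88 - 107.94
= 483.9400 MJ

483.9400 MJ


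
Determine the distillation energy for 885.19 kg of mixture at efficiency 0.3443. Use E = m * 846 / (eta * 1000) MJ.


E = m * 846 / (eta * 1000)
= 885.19 * 846 / (0.3443 * 1000)
= 2175.0530 MJ

2175.0530 MJ


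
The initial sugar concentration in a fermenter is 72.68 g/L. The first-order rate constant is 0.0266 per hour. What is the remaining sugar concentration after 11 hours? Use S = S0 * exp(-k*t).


S = S0 * exp(-k * t)
S = 72.68 * exp(-0.0266 * 11)
S = 54.2426 g/L

54.2426 g/L


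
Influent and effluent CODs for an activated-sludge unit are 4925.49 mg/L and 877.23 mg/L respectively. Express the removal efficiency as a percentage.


eta = (COD_in - COD_out) / COD_in * 100
= (4925.49 - 877.23) / 4925.49 * 100
= 82.1900%

82.1900%


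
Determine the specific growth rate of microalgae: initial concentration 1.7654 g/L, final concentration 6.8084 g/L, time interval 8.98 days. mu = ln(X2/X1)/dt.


mu = ln(X2/X1) / dt
= ln(6.8084/1.7654) / 8.98
= 0.1503 per day

0.1503 per day


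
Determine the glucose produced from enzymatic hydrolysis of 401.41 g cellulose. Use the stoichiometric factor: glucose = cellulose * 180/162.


glucose = cellulose * 180/162
= 401.41 * 180/162
= 446.0111 g

446.0111 g


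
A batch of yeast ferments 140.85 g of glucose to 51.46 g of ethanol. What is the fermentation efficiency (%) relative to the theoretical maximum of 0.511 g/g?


Fermentation efficiency = (actual / (0.511 * glucose)) * 100
= (51.46 / (0.511 * 140.85)) * 100
= 71.4977%

71.4977%


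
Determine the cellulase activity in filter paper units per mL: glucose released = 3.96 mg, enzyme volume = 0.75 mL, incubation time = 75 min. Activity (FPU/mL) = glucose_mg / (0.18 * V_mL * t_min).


Activity = glucose_mg / (0.18 mg/umol * V_mL * t_min)
= 3.96 / (0.18 * 0.75 * 75)
= 0.3911 FPU/mL

0.3911 FPU/mL


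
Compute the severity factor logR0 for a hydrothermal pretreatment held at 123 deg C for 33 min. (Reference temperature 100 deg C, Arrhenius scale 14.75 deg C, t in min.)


logR0 = log10(t * exp((T - 100) / 14.75))
= log10(33 * exp((123 - 100) / 14.75))
= 2.1957

2.1957


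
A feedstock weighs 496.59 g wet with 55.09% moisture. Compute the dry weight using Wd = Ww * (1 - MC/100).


Wd = Ww * (1 - MC/100)
= 496.59 * (1 - 55.09/100)
= 223.0186 g

223.0186 g


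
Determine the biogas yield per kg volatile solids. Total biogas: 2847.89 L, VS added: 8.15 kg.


Y = V / VS
= 2847.89 / 8.15
= 349.4344 L/kg VS

349.4344 L/kg VS


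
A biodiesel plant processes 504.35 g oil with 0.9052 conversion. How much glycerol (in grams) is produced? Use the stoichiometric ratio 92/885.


glycerol = oil * conv * (92/885)
= 504.35 * 0.9052 * 92 / 885
= 47.4593 g

47.4593 g


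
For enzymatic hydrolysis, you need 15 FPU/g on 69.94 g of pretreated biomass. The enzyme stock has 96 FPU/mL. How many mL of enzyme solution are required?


V = dosage * m_sub / activity
V = 15 * 69.94 / 96
V = 10.9281 mL

10.9281 mL


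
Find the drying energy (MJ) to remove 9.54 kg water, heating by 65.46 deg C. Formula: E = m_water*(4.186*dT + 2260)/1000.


E = m_water * (4.186 * dT + 2260) / 1000
= 9.54 * (4.186 * 65.46 + 2260) / 1000
= 24.1745 MJ

24.1745 MJ


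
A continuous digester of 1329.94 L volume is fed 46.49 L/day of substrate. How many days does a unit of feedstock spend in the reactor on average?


HRT = V / Q
= 1329.94 / 46.49
= 28.6070 days

28.6070 days


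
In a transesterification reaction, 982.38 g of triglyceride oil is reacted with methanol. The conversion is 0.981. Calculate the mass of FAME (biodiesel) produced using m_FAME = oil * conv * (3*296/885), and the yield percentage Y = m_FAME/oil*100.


m_FAME = oil * conv * (3 * 296 / 885) = oil * conv * (888/885)
= 982.38 * 0.981 * 888 / 885
= 966.9816 g
Y = m_FAME / oil * 100 = conv * (888/885) * 100
= 0.981 * 888 / 885 * 100
= 98.43%

966.9816 g FAME; Y = 98.43%


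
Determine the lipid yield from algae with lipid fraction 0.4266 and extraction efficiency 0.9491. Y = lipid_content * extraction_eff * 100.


Y = lipid_content * extraction_eff * 100
= 0.4266 * 0.9491 * 100
= 40.4886%

40.4886%


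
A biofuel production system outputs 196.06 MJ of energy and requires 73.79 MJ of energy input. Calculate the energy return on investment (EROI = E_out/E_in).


EROI = E_out / E_in
= 196.06 / 73.79
= 2.6570

2.6570


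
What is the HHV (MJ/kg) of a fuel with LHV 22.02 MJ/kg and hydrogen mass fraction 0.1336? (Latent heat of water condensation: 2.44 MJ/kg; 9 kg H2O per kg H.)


HHV = LHV + H_frac * 9 * 2.44
= 22.02 + 0.1336 * 9 * 2.44
= 24.9539 MJ/kg

24.9539 MJ/kg


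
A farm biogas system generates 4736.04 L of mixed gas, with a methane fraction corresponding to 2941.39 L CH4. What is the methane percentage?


CH4% = V_CH4 / V_total * 100
= 2941.39 / 4736.04 * 100
= 62.1065%

62.1065%


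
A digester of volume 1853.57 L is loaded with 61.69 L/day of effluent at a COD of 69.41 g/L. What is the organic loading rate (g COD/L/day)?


OLR = Q * S / V
= 61.69 * 69.41 / 1853.57
= 2.3101 g/L/day

2.3101 g/L/day


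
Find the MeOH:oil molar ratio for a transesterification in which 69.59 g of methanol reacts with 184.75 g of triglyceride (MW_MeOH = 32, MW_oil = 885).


Molar ratio = n_MeOH / n_oil = (MeOH/32) / (oil/885) = (MeOH * 885) / (32 * oil)
= (69.59 * 885) / (32 * 184.75)
= 10.4173

10.4173


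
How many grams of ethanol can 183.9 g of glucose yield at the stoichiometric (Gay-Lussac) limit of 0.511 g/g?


Theoretical ethanol yield: m_EtOH = 0.511 * m_glucose
m_EtOH = 0.511 * 183.9 = 93.9729 g

93.9729 g


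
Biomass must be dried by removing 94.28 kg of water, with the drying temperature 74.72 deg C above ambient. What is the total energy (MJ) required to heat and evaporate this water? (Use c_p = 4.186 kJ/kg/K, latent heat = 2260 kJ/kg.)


E = m_water * (4.186 * dT + 2260) / 1000
= 94.28 * (4.186 * 74.72 + 2260) / 1000
= 242.5615 MJ

242.5615 MJ


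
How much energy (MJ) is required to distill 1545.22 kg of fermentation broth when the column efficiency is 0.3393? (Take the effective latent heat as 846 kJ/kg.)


E = m * 846 / (eta * 1000)
= 1545.22 * 846 / (0.3393 * 1000)
= 3852.8032 MJ

3852.8032 MJ


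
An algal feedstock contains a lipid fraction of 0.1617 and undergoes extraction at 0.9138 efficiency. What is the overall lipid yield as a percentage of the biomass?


Y = lipid_content * extraction_eff * 100
= 0.1617 * 0.9138 * 100
= 14.7761%

14.7761%


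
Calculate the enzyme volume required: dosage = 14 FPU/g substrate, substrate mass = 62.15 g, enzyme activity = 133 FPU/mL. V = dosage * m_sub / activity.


V = dosage * m_sub / activity
V = 14 * 62.15 / 133
V = 6.5421 mL

6.5421 mL


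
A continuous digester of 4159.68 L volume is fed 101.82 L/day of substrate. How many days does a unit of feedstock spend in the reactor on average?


HRT = V / Q
= 4159.68 / 101.82
= 40.8533 days

40.8533 days


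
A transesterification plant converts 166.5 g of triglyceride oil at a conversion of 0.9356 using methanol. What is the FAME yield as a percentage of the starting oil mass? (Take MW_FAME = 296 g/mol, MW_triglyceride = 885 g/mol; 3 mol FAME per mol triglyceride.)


m_FAME = oil * conv * (3 * 296 / 885) = oil * conv * (888/885)
= 166.5 * 0.9356 * 888 / 885
= 156.3055 g
Y = m_FAME / oil * 100 = conv * (888/885) * 100
= 0.9356 * 888 / 885 * 100
= 93.88%

93.88%


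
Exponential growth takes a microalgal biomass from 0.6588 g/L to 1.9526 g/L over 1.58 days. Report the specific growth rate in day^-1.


mu = ln(X2/X1) / dt
= ln(1.9526/0.6588) / 1.58
= 0.6877 per day

0.6877 per day


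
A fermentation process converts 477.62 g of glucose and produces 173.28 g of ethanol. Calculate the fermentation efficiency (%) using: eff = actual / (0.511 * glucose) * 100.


Fermentation efficiency = (actual / (0.511 * glucose)) * 100
= (173.28 / (0.511 * 477.62)) * 100
= 70.9978%

70.9978%


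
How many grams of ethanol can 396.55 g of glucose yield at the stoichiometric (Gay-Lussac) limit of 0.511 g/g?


Theoretical ethanol yield: m_EtOH = 0.511 * m_glucose
m_EtOH = 0.511 * 396.55 = 202.6371 g

202.6371 g


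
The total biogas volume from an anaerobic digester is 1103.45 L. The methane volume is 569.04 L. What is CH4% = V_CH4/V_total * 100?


CH4% = V_CH4 / V_total * 100
= 569.04 / 1103.45 * 100
= 51.5692%

51.5692%


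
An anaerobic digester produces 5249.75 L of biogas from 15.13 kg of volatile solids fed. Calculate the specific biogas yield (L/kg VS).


Y = V / VS
= 5249.75 / 15.13
= 346.9762 L/kg VS

346.9762 L/kg VS


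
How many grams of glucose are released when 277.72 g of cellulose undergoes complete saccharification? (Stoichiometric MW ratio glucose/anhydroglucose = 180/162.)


glucose = cellulose * 180/162
= 277.72 * 180/162
= 308.5778 g

308.5778 g


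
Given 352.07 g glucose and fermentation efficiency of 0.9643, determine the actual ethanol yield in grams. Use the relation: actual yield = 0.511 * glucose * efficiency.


Actual ethanol: m = 0.511 * 352.07 * 0.9643
m = 173.4851 g

173.4851 g


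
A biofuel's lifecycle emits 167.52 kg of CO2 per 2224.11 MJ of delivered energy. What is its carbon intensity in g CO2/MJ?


CI = CO2 * 1000 / E
= 167.52 * 1000 / 2224.11
= 75.3200 g CO2/MJ

75.3200 g CO2/MJ


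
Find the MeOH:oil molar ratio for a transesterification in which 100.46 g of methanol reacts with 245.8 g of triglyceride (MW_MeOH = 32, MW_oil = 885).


Molar ratio = n_MeOH / n_oil = (MeOH/32) / (oil/885) = (MeOH * 885) / (32 * oil)
= (100.46 * 885) / (32 * 245.8)
= 11.3033

11.3033


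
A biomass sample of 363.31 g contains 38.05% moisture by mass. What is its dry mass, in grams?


Wd = Ww * (1 - MC/100)
= 363.31 * (1 - 38.05/100)
= 225.0705 g

225.0705 g


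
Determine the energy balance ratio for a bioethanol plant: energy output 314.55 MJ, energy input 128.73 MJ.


EROI = E_out / E_in
= 314.55 / 128.73
= 2.4435

2.4435


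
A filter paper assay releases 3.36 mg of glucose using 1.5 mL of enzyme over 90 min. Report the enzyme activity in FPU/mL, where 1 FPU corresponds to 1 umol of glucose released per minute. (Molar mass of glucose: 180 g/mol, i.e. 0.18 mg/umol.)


Activity = glucose_mg / (0.18 mg/umol * V_mL * t_min)
= 3.36 / (0.18 * 1.5 * 90)
= 0.1383 FPU/mL

0.1383 FPU/mL


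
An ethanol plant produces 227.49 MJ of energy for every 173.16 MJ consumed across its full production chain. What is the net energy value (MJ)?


NEV = E_out - E_in
= 227.49 - 173.16
= 54.3300 MJ

54.3300 MJ


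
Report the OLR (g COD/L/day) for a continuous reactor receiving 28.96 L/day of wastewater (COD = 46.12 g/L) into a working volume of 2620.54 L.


OLR = Q * S / V
= 28.96 * 46.12 / 2620.54
= 0.5097 g/L/day

0.5097 g/L/day


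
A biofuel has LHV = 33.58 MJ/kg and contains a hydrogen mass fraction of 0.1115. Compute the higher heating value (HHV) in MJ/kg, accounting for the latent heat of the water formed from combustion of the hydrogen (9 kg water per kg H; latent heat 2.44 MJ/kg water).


HHV = LHV + H_frac * 9 * 2.44
= 33.58 + 0.1115 * 9 * 2.44
= 36.0285 MJ/kg

36.0285 MJ/kg


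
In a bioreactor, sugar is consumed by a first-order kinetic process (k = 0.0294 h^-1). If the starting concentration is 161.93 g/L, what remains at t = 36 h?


S = S0 * exp(-k * t)
S = 161.93 * exp(-0.0294 * 36)
S = 56.1914 g/L

56.1914 g/L


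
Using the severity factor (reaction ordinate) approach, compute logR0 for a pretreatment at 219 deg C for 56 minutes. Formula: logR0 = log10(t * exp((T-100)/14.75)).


logR0 = log10(t * exp((T - 100) / 14.75))
= log10(56 * exp((219 - 100) / 14.75))
= 5.2520

5.2520


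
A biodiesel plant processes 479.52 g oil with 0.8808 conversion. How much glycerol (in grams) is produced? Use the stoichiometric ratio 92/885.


glycerol = oil * conv * (92/885)
= 479.52 * 0.8808 * 92 / 885
= 43.9065 g

43.9065 g


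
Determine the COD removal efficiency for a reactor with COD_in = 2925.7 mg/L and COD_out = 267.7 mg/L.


eta = (COD_in - COD_out) / COD_in * 100
= (2925.7 - 267.7) / 2925.7 * 100
= 90.8501%

90.8501%
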